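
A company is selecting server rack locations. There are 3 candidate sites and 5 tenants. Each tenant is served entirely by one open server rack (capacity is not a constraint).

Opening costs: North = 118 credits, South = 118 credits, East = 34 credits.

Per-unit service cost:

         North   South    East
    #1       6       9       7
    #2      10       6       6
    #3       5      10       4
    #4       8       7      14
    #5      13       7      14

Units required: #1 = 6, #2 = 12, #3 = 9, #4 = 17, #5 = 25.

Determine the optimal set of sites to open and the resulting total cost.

For any fixed open set, each tenant goes to its cheapest open site; total = fixed + service.
{South, East}: #1→East 7·6=42, #2→South 6·12=72, #3→East 4·9=36, #4→South 7·17=119, #5→South 7·25=175. Service 444; fixed 152; total 596.
{South}: #1→South 9·6=54, #2→South 6·12=72, #3→South 10·9=90, #4→South 7·17=119, #5→South 7·25=175. Service 510; fixed 118; total 628.
{North, South}: service 447 + fixed 236 = 683
{North, South, East}: service 438 + fixed 270 = 708
No other subset beats 596.

Open South and East; minimum total cost 596.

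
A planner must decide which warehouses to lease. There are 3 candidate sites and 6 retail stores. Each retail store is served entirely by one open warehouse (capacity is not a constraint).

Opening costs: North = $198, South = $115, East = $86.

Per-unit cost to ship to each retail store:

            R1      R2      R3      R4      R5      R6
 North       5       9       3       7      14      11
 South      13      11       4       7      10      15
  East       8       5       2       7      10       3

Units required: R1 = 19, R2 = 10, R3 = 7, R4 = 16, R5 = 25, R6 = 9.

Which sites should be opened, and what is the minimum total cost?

For any fixed open set, each retail store goes to its cheapest open site; total = fixed + service.
{East}: R1→East 8·19=152, R2→East 5·10=50, R3→East 2·7=14, R4→East 7·16=112, R5→East 10·25=250, R6→East 3·9=27. Service 605; fixed 86; total 691.
{South, East}: service 605 + fixed 201 = 806
{North, East}: service 548 + fixed 284 = 832
{North, South, East}: R1→North 5·19=95, R2→East 5·10=50, R3→East 2·7=14, R4→North 7·16=112, R5→South 10·25=250, R6→East 3·9=27. Service 548; fixed 399; total 947.
No other subset beats 691.

Open East only; minimum total cost 691.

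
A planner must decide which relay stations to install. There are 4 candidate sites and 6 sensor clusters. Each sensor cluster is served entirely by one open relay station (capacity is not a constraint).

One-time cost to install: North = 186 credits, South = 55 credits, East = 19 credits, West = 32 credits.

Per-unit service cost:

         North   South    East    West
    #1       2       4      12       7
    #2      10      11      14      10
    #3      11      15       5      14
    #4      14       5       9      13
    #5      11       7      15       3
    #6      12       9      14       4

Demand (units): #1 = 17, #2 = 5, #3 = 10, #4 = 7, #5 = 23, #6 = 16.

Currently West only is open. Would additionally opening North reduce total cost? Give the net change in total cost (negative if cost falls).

Current service cost with {West}: 533.
Adding North: each sensor cluster re-picks its cheapest; new service cost 418, saving 115.
Extra fixed cost: 186. Net change = 186 − 115 = 71.
(Totals: 565 → 636.)

No — net change +71 (cost rises by 71).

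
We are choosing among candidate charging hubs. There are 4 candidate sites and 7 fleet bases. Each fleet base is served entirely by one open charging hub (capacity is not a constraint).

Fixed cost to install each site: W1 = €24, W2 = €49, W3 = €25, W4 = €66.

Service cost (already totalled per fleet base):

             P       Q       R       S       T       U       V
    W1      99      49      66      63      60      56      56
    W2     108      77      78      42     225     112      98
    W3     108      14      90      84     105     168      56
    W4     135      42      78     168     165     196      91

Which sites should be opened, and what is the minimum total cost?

Open W1 and W3; minimum total cost 463.

For any fixed open set, each fleet base goes to its cheapest open site; total = fixed + service.
{W1, W3}: P→W1 99, Q→W3 14, R→W1 66, S→W1 63, T→W1 60, U→W1 56, V→W1 56. Service 414; fixed 49; total 463.
{W1}: service 449 + fixed 24 = 473
{W1, W2, W3}: service 393 + fixed 98 = 491
{W1, W2, W3, W4}: service 393 + fixed 164 = 557
No other subset beats 463.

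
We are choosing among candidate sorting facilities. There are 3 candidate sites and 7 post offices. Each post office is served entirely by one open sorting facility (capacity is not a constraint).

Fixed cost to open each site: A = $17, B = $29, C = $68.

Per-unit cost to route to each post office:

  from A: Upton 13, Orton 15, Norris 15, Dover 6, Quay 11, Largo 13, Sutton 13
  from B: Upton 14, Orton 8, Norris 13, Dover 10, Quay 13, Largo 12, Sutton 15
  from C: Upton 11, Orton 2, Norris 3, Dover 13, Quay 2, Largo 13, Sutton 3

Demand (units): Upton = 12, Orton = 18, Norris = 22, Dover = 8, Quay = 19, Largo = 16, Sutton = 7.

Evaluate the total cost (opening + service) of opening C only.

Each post office is assigned to its cheapest site among the open ones.
{C}: Upton→C 11·12=132, Orton→C 2·18=36, Norris→C 3·22=66, Dover→C 13·8=104, Quay→C 2·19=38, Largo→C 13·16=208, Sutton→C 3·7=21. Service 605; fixed 68; total 673.

Total cost: 673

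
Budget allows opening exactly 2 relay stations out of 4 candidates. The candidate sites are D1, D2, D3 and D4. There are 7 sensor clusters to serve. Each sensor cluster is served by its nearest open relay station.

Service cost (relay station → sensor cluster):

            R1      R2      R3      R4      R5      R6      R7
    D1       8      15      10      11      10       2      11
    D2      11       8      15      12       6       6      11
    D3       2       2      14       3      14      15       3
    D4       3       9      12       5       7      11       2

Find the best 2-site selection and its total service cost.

With exactly 2 open, each sensor cluster uses its cheapest among the chosen.
{D1, D3}: R1→D3 2, R2→D3 2, R3→D1 10, R4→D3 3, R5→D1 10, R6→D1 2, R7→D3 3. Service cost 32.
{D2, D3}: service cost 36
{D1, D4}: service cost 38
Among all 6 size-2 choices, {D1, D3} is lowest.

Choose D1 and D3; total service cost 32.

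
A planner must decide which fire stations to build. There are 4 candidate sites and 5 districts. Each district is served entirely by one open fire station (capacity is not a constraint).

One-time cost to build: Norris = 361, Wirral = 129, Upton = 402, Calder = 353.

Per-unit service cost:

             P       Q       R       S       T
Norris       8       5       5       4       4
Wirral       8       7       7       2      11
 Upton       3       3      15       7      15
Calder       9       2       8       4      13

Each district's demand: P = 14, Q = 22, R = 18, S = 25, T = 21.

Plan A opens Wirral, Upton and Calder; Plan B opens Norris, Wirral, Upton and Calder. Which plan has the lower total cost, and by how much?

Plan A: {Wirral, Upton, Calder}: P→Upton 3·14=42, Q→Calder 2·22=44, R→Wirral 7·18=126, S→Wirral 2·25=50, T→Wirral 11·21=231. Service 493; fixed 884; total 1377.
Plan B: {Norris, Wirral, Upton, Calder}: P→Upton 3·14=42, Q→Calder 2·22=44, R→Norris 5·18=90, S→Wirral 2·25=50, T→Norris 4·21=84. Service 310; fixed 1245; total 1555.
Difference: |1377 − 1555| = 178.

Plan A is cheaper by 178.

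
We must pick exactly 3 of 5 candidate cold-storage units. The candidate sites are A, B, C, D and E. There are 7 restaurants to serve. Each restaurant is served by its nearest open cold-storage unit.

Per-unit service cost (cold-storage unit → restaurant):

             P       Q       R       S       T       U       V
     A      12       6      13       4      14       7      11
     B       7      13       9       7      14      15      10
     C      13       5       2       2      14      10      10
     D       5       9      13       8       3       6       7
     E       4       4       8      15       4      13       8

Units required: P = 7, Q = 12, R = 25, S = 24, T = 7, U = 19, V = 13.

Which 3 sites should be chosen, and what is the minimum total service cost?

With exactly 3 open, each restaurant uses its cheapest among the chosen.
{C, D, E}: P→E 4·7=28, Q→E 4·12=48, R→C 2·25=50, S→C 2·24=48, T→D 3·7=21, U→D 6·19=114, V→D 7·13=91. Service cost 400.
{A, C, D}: service cost 419
{B, C, D}: service cost 419
Among all 10 size-3 choices, {C, D, E} is lowest.

Choose C, D and E; total service cost 400.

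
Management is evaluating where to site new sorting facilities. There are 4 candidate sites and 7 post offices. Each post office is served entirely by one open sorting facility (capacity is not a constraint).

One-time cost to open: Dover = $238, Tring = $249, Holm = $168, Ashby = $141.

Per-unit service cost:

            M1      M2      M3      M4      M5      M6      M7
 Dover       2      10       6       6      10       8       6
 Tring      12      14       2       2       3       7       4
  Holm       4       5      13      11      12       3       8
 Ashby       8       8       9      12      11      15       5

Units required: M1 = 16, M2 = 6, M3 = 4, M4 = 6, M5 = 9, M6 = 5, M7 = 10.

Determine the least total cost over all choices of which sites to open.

For any fixed open set, each post office goes to its cheapest open site; total = fixed + service.
{Dover}: M1→Dover 2·16=32, M2→Dover 10·6=60, M3→Dover 6·4=24, M4→Dover 6·6=36, M5→Dover 10·9=90, M6→Dover 8·5=40, M7→Dover 6·10=60. Service 342; fixed 238; total 580.
{Holm}: service 415 + fixed 168 = 583
{Tring, Holm}: service 196 + fixed 417 = 613
{Dover, Tring, Holm, Ashby}: M1→Dover 2·16=32, M2→Holm 5·6=30, M3→Tring 2·4=8, M4→Tring 2·6=12, M5→Tring 3·9=27, M6→Holm 3·5=15, M7→Tring 4·10=40. Service 164; fixed 796; total 960.
No other subset beats 580.

Minimum total cost: 580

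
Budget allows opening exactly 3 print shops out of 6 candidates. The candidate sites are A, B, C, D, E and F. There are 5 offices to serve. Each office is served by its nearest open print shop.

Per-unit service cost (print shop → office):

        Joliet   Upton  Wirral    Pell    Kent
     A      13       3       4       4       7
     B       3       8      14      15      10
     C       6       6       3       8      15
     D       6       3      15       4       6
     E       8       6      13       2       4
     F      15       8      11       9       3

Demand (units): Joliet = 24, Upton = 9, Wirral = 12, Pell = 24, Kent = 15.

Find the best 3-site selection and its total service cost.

With exactly 3 open, each office uses its cheapest among the chosen.
{A, B, E}: Joliet→B 3·24=72, Upton→A 3·9=27, Wirral→A 4·12=48, Pell→E 2·24=48, Kent→E 4·15=60. Service cost 255.
{B, C, E}: service cost 270
{A, B, F}: service cost 288
Among all 20 size-3 choices, {A, B, E} is lowest.

Choose A, B and E; total service cost 255.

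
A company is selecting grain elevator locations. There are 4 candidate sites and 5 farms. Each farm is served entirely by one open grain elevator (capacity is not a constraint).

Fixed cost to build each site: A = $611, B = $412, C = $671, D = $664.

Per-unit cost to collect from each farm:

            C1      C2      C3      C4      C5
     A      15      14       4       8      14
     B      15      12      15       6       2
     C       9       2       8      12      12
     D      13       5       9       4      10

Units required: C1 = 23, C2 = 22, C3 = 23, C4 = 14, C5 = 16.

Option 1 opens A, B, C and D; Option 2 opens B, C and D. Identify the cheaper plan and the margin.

Option 1: {A, B, C, D}: C1→C 9·23=207, C2→C 2·22=44, C3→A 4·23=92, C4→D 4·14=56, C5→B 2·16=32. Service 431; fixed 2358; total 2789.
Option 2: {B, C, D}: C1→C 9·23=207, C2→C 2·22=44, C3→C 8·23=184, C4→D 4·14=56, C5→B 2·16=32. Service 523; fixed 1747; total 2270.
Difference: |2789 − 2270| = 519.

Option 2 is cheaper by 519.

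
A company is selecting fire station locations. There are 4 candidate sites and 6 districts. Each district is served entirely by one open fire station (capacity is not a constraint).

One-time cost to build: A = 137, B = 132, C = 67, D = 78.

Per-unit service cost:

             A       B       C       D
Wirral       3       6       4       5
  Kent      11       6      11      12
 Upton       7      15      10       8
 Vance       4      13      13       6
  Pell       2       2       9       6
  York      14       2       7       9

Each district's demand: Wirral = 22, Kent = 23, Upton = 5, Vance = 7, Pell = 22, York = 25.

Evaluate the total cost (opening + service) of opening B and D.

Each district is assigned to its cheapest site among the open ones.
{B, D}: Wirral→D 5·22=110, Kent→B 6·23=138, Upton→D 8·5=40, Vance→D 6·7=42, Pell→B 2·22=44, York→B 2·25=50. Service 424; fixed 210; total 634.

Total cost: 634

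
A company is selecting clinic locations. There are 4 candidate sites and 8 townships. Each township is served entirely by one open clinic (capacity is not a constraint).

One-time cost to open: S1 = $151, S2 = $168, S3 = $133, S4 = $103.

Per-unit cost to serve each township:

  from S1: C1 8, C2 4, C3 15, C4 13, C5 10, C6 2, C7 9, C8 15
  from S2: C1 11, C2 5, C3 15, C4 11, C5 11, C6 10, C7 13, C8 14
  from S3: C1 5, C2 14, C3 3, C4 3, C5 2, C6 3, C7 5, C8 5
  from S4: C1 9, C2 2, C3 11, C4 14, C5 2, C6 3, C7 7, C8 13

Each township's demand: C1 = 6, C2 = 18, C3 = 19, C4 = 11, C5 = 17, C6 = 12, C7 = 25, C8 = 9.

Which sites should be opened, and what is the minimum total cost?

For any fixed open set, each township goes to its cheapest open site; total = fixed + service.
{S3, S4}: C1→S3 5·6=30, C2→S4 2·18=36, C3→S3 3·19=57, C4→S3 3·11=33, C5→S3 2·17=34, C6→S3 3·12=36, C7→S3 5·25=125, C8→S3 5·9=45. Service 396; fixed 236; total 632.
{S1, S3}: C1→S3 5·6=30, C2→S1 4·18=72, C3→S3 3·19=57, C4→S3 3·11=33, C5→S3 2·17=34, C6→S1 2·12=24, C7→S3 5·25=125, C8→S3 5·9=45. Service 420; fixed 284; total 704.
{S3}: C1→S3 5·6=30, C2→S3 14·18=252, C3→S3 3·19=57, C4→S3 3·11=33, C5→S3 2·17=34, C6→S3 3·12=36, C7→S3 5·25=125, C8→S3 5·9=45. Service 612; fixed 133; total 745.
{S1, S2, S3, S4}: service 384 + fixed 555 = 939
No other subset beats 632.

Open S3 and S4; minimum total cost 632.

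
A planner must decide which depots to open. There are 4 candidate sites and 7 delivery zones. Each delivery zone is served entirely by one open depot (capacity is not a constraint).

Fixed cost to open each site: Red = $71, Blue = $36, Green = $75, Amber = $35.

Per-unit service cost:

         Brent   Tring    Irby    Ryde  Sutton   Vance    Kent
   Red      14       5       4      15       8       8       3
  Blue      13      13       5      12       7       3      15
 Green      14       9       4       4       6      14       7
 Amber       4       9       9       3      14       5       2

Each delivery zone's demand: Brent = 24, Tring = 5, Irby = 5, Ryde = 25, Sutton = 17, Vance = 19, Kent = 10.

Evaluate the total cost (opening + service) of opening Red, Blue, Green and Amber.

Each delivery zone is assigned to its cheapest site among the open ones.
{Red, Blue, Green, Amber}: Brent→Amber 4·24=96, Tring→Red 5·5=25, Irby→Red 4·5=20, Ryde→Amber 3·25=75, Sutton→Green 6·17=102, Vance→Blue 3·19=57, Kent→Amber 2·10=20. Service 395; fixed 217; total 612.

Total cost: 612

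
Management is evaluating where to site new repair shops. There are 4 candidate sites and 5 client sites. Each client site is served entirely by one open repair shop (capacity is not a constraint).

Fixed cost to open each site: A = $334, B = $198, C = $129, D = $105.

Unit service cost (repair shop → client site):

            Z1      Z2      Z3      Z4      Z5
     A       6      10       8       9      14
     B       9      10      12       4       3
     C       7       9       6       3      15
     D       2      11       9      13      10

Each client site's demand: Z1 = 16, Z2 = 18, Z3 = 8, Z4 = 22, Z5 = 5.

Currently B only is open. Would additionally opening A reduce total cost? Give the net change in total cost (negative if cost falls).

Current service cost with {B}: 523.
Adding A: each client site re-picks its cheapest; new service cost 443, saving 80.
Extra fixed cost: 334. Net change = 334 − 80 = 254.
(Totals: 721 → 975.)

No — net change +254 (cost rises by 254).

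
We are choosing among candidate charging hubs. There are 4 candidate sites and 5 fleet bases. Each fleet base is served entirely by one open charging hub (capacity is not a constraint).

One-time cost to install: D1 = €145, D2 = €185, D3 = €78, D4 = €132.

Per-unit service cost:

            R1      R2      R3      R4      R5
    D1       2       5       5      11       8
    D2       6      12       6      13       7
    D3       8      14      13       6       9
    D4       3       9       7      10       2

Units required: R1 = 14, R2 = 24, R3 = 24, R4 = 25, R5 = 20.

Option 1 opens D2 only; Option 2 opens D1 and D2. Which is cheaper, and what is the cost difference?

Option 2 is cheaper by 153.

Option 1: {D2}: R1→D2 6·14=84, R2→D2 12·24=288, R3→D2 6·24=144, R4→D2 13·25=325, R5→D2 7·20=140. Service 981; fixed 185; total 1166.
Option 2: {D1, D2}: R1→D1 2·14=28, R2→D1 5·24=120, R3→D1 5·24=120, R4→D1 11·25=275, R5→D2 7·20=140. Service 683; fixed 330; total 1013.
Difference: |1166 − 1013| = 153.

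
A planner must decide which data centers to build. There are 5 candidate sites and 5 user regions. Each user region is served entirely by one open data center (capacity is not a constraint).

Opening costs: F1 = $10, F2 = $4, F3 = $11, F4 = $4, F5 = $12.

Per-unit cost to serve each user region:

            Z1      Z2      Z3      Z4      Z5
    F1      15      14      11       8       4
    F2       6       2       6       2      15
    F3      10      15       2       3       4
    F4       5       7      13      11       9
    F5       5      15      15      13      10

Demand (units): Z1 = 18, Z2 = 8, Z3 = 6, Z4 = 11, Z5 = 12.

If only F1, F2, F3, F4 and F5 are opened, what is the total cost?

Total cost: 229

Each user region is assigned to its cheapest site among the open ones.
{F1, F2, F3, F4, F5}: Z1→F4 5·18=90, Z2→F2 2·8=16, Z3→F3 2·6=12, Z4→F2 2·11=22, Z5→F1 4·12=48. Service 188; fixed 41; total 229.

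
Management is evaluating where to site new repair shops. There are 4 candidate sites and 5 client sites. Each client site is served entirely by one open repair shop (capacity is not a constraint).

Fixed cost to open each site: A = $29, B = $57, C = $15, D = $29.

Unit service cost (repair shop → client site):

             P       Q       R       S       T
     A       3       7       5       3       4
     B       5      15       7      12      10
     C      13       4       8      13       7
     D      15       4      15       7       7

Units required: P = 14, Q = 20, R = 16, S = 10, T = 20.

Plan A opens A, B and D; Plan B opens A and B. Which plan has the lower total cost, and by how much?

Plan A is cheaper by 31.

Plan A: {A, B, D}: P→A 3·14=42, Q→D 4·20=80, R→A 5·16=80, S→A 3·10=30, T→A 4·20=80. Service 312; fixed 115; total 427.
Plan B: {A, B}: P→A 3·14=42, Q→A 7·20=140, R→A 5·16=80, S→A 3·10=30, T→A 4·20=80. Service 372; fixed 86; total 458.
Difference: |427 − 458| = 31.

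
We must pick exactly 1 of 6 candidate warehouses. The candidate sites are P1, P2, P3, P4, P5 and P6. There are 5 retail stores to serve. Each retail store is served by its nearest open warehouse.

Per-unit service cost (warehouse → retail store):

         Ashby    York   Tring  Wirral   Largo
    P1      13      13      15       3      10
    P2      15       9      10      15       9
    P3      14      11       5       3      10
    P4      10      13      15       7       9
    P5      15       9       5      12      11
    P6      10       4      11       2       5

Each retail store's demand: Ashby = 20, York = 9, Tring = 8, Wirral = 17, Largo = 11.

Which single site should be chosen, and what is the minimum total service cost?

With exactly 1 open, each retail store uses its cheapest among the chosen.
{P6}: Ashby→P6 10·20=200, York→P6 4·9=36, Tring→P6 11·8=88, Wirral→P6 2·17=34, Largo→P6 5·11=55. Service cost 413.
{P3}: service cost 580
{P4}: service cost 655
Among all 6 size-1 choices, {P6} is lowest.

Choose P6 only; total service cost 413.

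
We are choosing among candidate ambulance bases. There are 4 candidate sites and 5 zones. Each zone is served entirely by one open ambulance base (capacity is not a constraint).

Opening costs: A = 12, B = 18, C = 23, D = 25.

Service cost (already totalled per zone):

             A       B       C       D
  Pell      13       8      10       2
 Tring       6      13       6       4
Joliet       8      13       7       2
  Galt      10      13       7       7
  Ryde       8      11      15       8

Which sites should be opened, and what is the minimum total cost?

For any fixed open set, each zone goes to its cheapest open site; total = fixed + service.
{D}: Pell→D 2, Tring→D 4, Joliet→D 2, Galt→D 7, Ryde→D 8. Service 23; fixed 25; total 48.
{A}: service 45 + fixed 12 = 57
{A, D}: Pell→D 2, Tring→D 4, Joliet→D 2, Galt→D 7, Ryde→A 8. Service 23; fixed 37; total 60.
{A, B, C, D}: service 23 + fixed 78 = 101
No other subset beats 48.

Open D only; minimum total cost 48.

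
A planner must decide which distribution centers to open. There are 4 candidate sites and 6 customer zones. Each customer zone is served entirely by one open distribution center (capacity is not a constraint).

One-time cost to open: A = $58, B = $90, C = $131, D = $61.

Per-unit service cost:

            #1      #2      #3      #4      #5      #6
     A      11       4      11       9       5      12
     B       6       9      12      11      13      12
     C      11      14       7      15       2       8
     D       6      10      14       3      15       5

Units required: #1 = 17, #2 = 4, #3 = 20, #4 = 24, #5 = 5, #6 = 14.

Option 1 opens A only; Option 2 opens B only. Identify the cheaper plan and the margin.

Option 1 is cheaper by 75.

Option 1: {A}: #1→A 11·17=187, #2→A 4·4=16, #3→A 11·20=220, #4→A 9·24=216, #5→A 5·5=25, #6→A 12·14=168. Service 832; fixed 58; total 890.
Option 2: {B}: #1→B 6·17=102, #2→B 9·4=36, #3→B 12·20=240, #4→B 11·24=264, #5→B 13·5=65, #6→B 12·14=168. Service 875; fixed 90; total 965.
Difference: |890 − 965| = 75.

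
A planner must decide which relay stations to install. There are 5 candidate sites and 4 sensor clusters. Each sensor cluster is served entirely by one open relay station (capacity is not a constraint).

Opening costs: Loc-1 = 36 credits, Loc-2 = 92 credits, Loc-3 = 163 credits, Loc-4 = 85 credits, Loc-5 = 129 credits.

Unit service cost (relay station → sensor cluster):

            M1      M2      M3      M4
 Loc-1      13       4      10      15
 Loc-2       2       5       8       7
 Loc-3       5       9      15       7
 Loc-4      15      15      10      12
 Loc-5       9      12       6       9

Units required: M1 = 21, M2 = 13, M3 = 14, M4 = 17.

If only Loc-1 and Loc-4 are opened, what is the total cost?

Each sensor cluster is assigned to its cheapest site among the open ones.
{Loc-1, Loc-4}: M1→Loc-1 13·21=273, M2→Loc-1 4·13=52, M3→Loc-1 10·14=140, M4→Loc-4 12·17=204. Service 669; fixed 121; total 790.

Total cost: 790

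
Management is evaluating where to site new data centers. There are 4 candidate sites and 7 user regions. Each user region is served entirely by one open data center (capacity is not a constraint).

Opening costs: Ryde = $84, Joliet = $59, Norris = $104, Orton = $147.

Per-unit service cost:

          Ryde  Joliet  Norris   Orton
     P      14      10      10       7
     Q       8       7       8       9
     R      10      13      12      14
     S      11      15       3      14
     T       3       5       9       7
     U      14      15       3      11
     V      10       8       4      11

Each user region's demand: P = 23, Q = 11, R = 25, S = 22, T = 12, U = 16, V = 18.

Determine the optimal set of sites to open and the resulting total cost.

For any fixed open set, each user region goes to its cheapest open site; total = fixed + service.
{Ryde, Norris}: P→Norris 10·23=230, Q→Ryde 8·11=88, R→Ryde 10·25=250, S→Norris 3·22=66, T→Ryde 3·12=36, U→Norris 3·16=48, V→Norris 4·18=72. Service 790; fixed 188; total 978.
{Joliet, Norris}: service 853 + fixed 163 = 1016
{Norris}: service 912 + fixed 104 = 1016
{Ryde, Joliet, Norris, Orton}: service 710 + fixed 394 = 1104
(All 15 nonempty subsets were checked; Ryde and Norris is lowest.)

Open Ryde and Norris; minimum total cost 978.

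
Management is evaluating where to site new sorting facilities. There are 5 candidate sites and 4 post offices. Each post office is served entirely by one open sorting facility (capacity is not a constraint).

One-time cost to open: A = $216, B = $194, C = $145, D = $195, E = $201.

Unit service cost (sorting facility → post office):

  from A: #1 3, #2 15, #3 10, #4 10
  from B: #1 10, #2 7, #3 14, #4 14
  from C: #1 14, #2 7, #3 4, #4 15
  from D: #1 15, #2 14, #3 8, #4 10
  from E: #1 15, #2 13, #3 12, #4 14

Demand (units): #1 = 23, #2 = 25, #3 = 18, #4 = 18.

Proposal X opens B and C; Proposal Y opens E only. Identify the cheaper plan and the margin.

Proposal X: {B, C}: #1→B 10·23=230, #2→B 7·25=175, #3→C 4·18=72, #4→B 14·18=252. Service 729; fixed 339; total 1068.
Proposal Y: {E}: #1→E 15·23=345, #2→E 13·25=325, #3→E 12·18=216, #4→E 14·18=252. Service 1138; fixed 201; total 1339.
Difference: |1068 − 1339| = 271.

Proposal X is cheaper by 271.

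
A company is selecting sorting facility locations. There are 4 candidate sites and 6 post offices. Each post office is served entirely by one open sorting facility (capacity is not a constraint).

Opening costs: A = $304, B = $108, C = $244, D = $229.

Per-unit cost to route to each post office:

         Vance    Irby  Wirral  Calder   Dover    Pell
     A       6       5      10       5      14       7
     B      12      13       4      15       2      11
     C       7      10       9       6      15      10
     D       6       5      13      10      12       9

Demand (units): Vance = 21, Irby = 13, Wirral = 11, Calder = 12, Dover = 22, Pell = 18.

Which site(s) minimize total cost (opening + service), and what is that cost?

For any fixed open set, each post office goes to its cheapest open site; total = fixed + service.
{A, B}: Vance→A 6·21=126, Irby→A 5·13=65, Wirral→B 4·11=44, Calder→A 5·12=60, Dover→B 2·22=44, Pell→A 7·18=126. Service 465; fixed 412; total 877.
{B, D}: service 561 + fixed 337 = 898
{B, C}: service 617 + fixed 352 = 969
{A, B, C, D}: service 465 + fixed 885 = 1350
No other subset beats 877.

Open A and B; minimum total cost 877.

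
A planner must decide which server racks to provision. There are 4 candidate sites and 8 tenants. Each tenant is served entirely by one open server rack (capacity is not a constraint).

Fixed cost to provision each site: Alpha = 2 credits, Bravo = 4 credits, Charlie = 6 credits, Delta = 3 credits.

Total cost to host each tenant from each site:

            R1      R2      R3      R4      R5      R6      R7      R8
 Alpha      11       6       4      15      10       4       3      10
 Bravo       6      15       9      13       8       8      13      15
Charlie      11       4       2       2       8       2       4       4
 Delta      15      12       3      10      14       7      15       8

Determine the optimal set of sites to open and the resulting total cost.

Open Bravo and Charlie; minimum total cost 42.

For any fixed open set, each tenant goes to its cheapest open site; total = fixed + service.
{Bravo, Charlie}: R1→Bravo 6, R2→Charlie 4, R3→Charlie 2, R4→Charlie 2, R5→Bravo 8, R6→Charlie 2, R7→Charlie 4, R8→Charlie 4. Service 32; fixed 10; total 42.
{Alpha, Bravo, Charlie}: service 31 + fixed 12 = 43
{Charlie}: R1→Charlie 11, R2→Charlie 4, R3→Charlie 2, R4→Charlie 2, R5→Charlie 8, R6→Charlie 2, R7→Charlie 4, R8→Charlie 4. Service 37; fixed 6; total 43.
{Alpha, Bravo, Charlie, Delta}: service 31 + fixed 15 = 46
No other subset beats 42.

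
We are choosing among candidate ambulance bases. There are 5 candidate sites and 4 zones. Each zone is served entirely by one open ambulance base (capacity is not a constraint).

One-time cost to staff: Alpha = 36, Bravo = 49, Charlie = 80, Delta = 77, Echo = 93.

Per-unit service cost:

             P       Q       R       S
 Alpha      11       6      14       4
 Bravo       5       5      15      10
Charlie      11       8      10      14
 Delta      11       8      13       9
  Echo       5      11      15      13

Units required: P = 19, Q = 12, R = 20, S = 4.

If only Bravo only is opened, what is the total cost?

Each zone is assigned to its cheapest site among the open ones.
{Bravo}: P→Bravo 5·19=95, Q→Bravo 5·12=60, R→Bravo 15·20=300, S→Bravo 10·4=40. Service 495; fixed 49; total 544.

Total cost: 544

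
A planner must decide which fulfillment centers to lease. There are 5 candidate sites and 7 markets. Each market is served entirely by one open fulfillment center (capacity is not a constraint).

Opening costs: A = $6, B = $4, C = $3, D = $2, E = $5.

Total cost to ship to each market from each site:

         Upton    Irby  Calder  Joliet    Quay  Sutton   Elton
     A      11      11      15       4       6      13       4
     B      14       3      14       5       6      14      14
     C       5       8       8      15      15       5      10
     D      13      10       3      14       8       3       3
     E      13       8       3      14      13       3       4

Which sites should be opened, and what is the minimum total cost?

For any fixed open set, each market goes to its cheapest open site; total = fixed + service.
{B, C, D}: Upton→C 5, Irby→B 3, Calder→D 3, Joliet→B 5, Quay→B 6, Sutton→D 3, Elton→D 3. Service 28; fixed 9; total 37.
{B, C, E}: service 29 + fixed 12 = 41
{A, B, C, D}: Upton→C 5, Irby→B 3, Calder→D 3, Joliet→A 4, Quay→A 6, Sutton→D 3, Elton→D 3. Service 27; fixed 15; total 42.
{A, B, C, D, E}: Upton→C 5, Irby→B 3, Calder→D 3, Joliet→A 4, Quay→A 6, Sutton→D 3, Elton→D 3. Service 27; fixed 20; total 47.
No other subset beats 37.

Open B, C and D; minimum total cost 37.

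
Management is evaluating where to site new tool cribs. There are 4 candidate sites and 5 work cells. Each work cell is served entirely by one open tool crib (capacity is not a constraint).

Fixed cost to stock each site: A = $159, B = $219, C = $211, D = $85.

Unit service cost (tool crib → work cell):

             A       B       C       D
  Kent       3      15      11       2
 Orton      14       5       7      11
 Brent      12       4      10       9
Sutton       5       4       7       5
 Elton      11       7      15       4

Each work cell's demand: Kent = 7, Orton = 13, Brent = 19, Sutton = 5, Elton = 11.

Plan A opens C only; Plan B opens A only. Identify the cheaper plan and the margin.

Plan A: {C}: Kent→C 11·7=77, Orton→C 7·13=91, Brent→C 10·19=190, Sutton→C 7·5=35, Elton→C 15·11=165. Service 558; fixed 211; total 769.
Plan B: {A}: Kent→A 3·7=21, Orton→A 14·13=182, Brent→A 12·19=228, Sutton→A 5·5=25, Elton→A 11·11=121. Service 577; fixed 159; total 736.
Difference: |769 − 736| = 33.

Plan B is cheaper by 33.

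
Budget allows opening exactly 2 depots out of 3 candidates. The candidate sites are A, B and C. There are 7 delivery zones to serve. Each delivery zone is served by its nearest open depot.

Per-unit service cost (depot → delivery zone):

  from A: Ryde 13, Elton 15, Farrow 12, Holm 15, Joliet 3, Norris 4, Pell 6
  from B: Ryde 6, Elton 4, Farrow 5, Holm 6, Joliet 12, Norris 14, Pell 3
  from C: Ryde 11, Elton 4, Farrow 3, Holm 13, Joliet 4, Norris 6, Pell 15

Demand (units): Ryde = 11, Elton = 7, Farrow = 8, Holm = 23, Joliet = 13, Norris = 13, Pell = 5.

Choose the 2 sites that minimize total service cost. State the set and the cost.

Choose A and B; total service cost 378.

With exactly 2 open, each delivery zone uses its cheapest among the chosen.
{A, B}: Ryde→B 6·11=66, Elton→B 4·7=28, Farrow→B 5·8=40, Holm→B 6·23=138, Joliet→A 3·13=39, Norris→A 4·13=52, Pell→B 3·5=15. Service cost 378.
{B, C}: service cost 401
{A, C}: service cost 593
Among all 3 size-2 choices, {A, B} is lowest.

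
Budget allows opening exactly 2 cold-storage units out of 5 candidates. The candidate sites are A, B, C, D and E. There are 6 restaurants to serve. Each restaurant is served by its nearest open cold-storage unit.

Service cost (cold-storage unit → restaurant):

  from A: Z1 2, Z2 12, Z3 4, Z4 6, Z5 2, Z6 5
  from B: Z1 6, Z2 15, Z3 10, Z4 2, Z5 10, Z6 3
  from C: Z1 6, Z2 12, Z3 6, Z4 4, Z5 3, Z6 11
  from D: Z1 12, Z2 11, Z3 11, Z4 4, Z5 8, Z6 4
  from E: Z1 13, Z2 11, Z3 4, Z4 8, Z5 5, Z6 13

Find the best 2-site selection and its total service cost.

With exactly 2 open, each restaurant uses its cheapest among the chosen.
{A, B}: Z1→A 2, Z2→A 12, Z3→A 4, Z4→B 2, Z5→A 2, Z6→B 3. Service cost 25.
{A, D}: service cost 27
{A, C}: service cost 29
Among all 10 size-2 choices, {A, B} is lowest.

Choose A and B; total service cost 25.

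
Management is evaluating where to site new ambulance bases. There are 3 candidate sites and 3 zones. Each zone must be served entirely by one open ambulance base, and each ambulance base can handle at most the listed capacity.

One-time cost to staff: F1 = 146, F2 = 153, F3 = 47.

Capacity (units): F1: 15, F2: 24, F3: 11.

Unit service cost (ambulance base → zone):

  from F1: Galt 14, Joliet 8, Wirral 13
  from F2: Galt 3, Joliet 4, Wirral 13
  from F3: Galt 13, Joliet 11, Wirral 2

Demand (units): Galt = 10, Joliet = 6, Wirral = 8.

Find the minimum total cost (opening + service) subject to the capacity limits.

Minimum total cost: 270

Open {F2, F3}: Galt→F2 3·10=30, Joliet→F2 4·6=24, Wirral→F3 2·8=16.
Loads: F2 carries 16/24, F3 carries 8/11. Service 70; fixed 200; total 270.
Next best feasible plan costs 311.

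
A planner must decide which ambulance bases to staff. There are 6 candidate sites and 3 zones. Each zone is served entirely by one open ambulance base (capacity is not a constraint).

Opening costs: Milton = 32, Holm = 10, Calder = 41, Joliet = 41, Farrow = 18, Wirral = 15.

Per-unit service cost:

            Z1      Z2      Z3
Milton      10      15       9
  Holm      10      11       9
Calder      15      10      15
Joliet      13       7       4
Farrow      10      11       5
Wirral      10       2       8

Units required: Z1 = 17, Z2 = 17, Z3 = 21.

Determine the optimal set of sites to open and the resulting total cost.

Open Farrow and Wirral; minimum total cost 342.

For any fixed open set, each zone goes to its cheapest open site; total = fixed + service.
{Farrow, Wirral}: Z1→Farrow 10·17=170, Z2→Wirral 2·17=34, Z3→Farrow 5·21=105. Service 309; fixed 33; total 342.
{Joliet, Wirral}: service 288 + fixed 56 = 344
{Holm, Farrow, Wirral}: Z1→Holm 10·17=170, Z2→Wirral 2·17=34, Z3→Farrow 5·21=105. Service 309; fixed 43; total 352.
{Milton, Holm, Calder, Joliet, Farrow, Wirral}: Z1→Milton 10·17=170, Z2→Wirral 2·17=34, Z3→Joliet 4·21=84. Service 288; fixed 157; total 445.
No other subset beats 342.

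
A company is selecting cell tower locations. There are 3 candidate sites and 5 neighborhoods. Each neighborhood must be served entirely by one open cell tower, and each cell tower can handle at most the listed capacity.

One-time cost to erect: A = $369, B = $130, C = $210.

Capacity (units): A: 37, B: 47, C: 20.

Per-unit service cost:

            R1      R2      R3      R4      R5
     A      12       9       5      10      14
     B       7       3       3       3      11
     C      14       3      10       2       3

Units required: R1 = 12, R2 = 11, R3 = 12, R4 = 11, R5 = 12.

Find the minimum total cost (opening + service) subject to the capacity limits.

Minimum total cost: 562

Open {B, C}: R1→B 7·12=84, R2→B 3·11=33, R3→B 3·12=36, R4→B 3·11=33, R5→C 3·12=36.
Loads: B carries 46/47, C carries 12/20. Service 222; fixed 340; total 562.
Next best feasible plan costs 647.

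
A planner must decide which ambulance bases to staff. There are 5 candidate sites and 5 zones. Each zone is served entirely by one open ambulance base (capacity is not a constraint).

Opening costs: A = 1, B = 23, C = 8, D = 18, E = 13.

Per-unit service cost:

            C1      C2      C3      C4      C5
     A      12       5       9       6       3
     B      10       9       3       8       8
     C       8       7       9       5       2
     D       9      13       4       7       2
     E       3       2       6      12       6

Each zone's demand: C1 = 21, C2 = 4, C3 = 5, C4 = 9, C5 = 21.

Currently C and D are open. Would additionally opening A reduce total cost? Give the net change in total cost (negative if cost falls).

Yes — net change −7 (cost falls by 7).

Current service cost with {C, D}: 303.
Adding A: each zone re-picks its cheapest; new service cost 295, saving 8.
Extra fixed cost: 1. Net change = 1 − 8 = -7.
(Totals: 329 → 322.)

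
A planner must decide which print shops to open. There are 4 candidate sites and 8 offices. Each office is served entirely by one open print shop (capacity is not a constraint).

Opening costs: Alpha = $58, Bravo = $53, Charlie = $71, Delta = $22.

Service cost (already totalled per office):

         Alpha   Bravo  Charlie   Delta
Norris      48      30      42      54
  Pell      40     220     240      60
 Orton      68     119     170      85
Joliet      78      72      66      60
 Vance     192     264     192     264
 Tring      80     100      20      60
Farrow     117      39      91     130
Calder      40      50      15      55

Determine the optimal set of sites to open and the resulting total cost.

Open Bravo, Charlie and Delta; minimum total cost 647.

For any fixed open set, each office goes to its cheapest open site; total = fixed + service.
{Bravo, Charlie, Delta}: Norris→Bravo 30, Pell→Delta 60, Orton→Delta 85, Joliet→Delta 60, Vance→Charlie 192, Tring→Charlie 20, Farrow→Bravo 39, Calder→Charlie 15. Service 501; fixed 146; total 647.
{Alpha, Bravo, Charlie}: service 470 + fixed 182 = 652
{Charlie, Delta}: service 565 + fixed 93 = 658
{Alpha, Bravo, Charlie, Delta}: Norris→Bravo 30, Pell→Alpha 40, Orton→Alpha 68, Joliet→Delta 60, Vance→Alpha 192, Tring→Charlie 20, Farrow→Bravo 39, Calder→Charlie 15. Service 464; fixed 204; total 668.
No other subset beats 647.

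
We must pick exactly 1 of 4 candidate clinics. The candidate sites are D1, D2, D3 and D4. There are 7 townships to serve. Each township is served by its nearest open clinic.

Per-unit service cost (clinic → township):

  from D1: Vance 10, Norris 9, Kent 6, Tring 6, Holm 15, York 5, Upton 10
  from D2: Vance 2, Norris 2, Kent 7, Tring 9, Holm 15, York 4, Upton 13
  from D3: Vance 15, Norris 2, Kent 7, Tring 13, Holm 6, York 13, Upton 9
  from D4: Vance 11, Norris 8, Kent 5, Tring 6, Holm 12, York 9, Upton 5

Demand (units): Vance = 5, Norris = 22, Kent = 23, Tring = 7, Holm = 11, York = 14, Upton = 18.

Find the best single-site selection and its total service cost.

Choose D2 only; total service cost 733.

With exactly 1 open, each township uses its cheapest among the chosen.
{D2}: Vance→D2 2·5=10, Norris→D2 2·22=44, Kent→D2 7·23=161, Tring→D2 9·7=63, Holm→D2 15·11=165, York→D2 4·14=56, Upton→D2 13·18=234. Service cost 733.
{D4}: service cost 736
{D3}: service cost 781
Among all 4 size-1 choices, {D2} is lowest.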